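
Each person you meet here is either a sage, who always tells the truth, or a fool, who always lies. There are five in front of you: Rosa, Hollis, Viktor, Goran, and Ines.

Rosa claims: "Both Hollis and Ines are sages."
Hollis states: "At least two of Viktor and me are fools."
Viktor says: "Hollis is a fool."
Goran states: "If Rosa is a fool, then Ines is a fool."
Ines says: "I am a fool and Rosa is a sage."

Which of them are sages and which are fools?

Consider Rosa. Suppose Rosa is a sage.
Then whichever role Ines has, Ines's statement has the wrong truth value — contradiction.
So Rosa is a fool.
With that fixed, Ines's statement is false, so Ines is a fool.
With that fixed, Goran's statement is true, so Goran is a sage.
Consider Hollis. Suppose Hollis is a sage.
Then Hollis's own statement would have to be true, but it can't be — contradiction.
So Hollis is a fool.
With that fixed, Viktor's statement is true, so Viktor is a sage.

Rosa: fool, Hollis: fool, Viktor: sage, Goran: sage, Ines: fool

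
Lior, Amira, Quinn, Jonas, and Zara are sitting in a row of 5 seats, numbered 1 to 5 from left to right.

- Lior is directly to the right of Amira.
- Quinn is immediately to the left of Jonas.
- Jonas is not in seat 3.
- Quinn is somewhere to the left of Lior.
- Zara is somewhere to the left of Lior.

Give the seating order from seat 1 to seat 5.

From clue 1: Lior is in {2,3,4,5}.
From clues 1–2: Zara is in {1,3,5}.
From clues 1–3: Quinn is in {1,3,4}.
From clues 1–4: Quinn → seat 1, Jonas → seat 2.
From clues 1–5: Zara → seat 3, Amira → seat 4, Lior → seat 5.

Quinn, Jonas, Zara, Amira, Lior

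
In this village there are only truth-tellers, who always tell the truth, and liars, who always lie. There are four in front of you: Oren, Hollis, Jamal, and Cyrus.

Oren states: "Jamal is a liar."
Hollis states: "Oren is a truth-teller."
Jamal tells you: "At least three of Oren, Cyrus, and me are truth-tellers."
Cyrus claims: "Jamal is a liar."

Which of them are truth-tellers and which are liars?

Consider Oren. Suppose Oren is a liar.
Then no assignment of the remaining roles makes every statement match its speaker's type — contradiction.
So Oren is a truth-teller.
With that fixed, Hollis's statement is true, so Hollis is a truth-teller.
Consider Jamal. Suppose Jamal is a truth-teller.
Then Oren's statement comes out false, contradicting Oren being a truth-teller.
So Jamal is a liar.
With that fixed, Cyrus's statement is true, so Cyrus is a truth-teller.

Oren: truth-teller, Hollis: truth-teller, Jamal: liar, Cyrus: truth-teller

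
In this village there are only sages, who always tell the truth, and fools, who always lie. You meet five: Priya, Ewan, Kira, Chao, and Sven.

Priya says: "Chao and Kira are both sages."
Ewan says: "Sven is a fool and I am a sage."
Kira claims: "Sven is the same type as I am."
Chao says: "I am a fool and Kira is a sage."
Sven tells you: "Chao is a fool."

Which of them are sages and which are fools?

Consider Priya. Suppose Priya is a sage.
Then no assignment of the remaining roles makes every statement match its speaker's type — contradiction.
So Priya is a fool.
Consider Ewan. Suppose Ewan is a sage.
Then no assignment of the remaining roles makes every statement match its speaker's type — contradiction.
So Ewan is a fool.
Consider Kira. Suppose Kira is a sage.
Then whichever role Chao has, Chao's statement has the wrong truth value — contradiction.
So Kira is a fool.
With that fixed, Chao's statement is false, so Chao is a fool.
With that fixed, Sven's statement is true, so Sven is a sage.

Priya: fool, Ewan: fool, Kira: fool, Chao: fool, Sven: sage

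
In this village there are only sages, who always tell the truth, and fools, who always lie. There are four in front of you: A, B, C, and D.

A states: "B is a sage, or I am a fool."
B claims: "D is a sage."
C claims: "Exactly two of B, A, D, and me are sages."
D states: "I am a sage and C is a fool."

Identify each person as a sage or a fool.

A: sage, B: sage, C: fool, D: sage

Consider A. Suppose A is a fool.
Then A's own statement would have to be false, but it can't be — contradiction.
So A is a sage.
Consider B. Suppose B is a fool.
Then A's statement comes out false, contradicting A being a sage.
So B is a sage.
Consider C. Suppose C is a sage.
Then C's own statement would have to be true, but it can't be — contradiction.
So C is a fool.
Consider D. Suppose D is a fool.
Then B's statement comes out false, contradicting B being a sage.
So D is a sage.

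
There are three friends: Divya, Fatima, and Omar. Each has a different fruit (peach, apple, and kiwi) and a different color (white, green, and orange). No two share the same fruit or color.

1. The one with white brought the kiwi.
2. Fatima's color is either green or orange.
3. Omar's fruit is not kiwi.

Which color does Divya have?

white

With clues 1–3, green and orange are impossible for Divya's color.
That leaves white.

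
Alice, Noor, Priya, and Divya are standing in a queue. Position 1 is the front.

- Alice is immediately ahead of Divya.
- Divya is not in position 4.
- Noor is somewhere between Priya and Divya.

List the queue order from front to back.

From clue 1: Alice is in {1,2,3}.
From clues 1–2: Alice is in {1,2}.
From clues 1–3: Alice → position 1, Divya → position 2, Noor → position 3, Priya → position 4.

Alice, Divya, Noor, Priya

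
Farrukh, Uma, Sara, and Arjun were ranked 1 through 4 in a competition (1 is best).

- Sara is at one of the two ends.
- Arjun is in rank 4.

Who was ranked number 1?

Sara

With clues 1–2, Arjun, Farrukh, and Uma are ruled out for rank 1.
So rank 1 is Sara.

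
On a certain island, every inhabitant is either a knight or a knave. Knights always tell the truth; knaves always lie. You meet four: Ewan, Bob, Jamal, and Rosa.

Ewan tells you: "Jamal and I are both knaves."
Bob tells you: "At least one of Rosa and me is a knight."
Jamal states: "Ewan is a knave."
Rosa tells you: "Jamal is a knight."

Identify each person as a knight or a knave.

Consider Ewan. Suppose Ewan is a knight.
Then Ewan's own statement would have to be true, but it can't be — contradiction.
So Ewan is a knave.
With that fixed, Jamal's statement is true, so Jamal is a knight.
With that fixed, Rosa's statement is true, so Rosa is a knight.
With that fixed, Bob's statement is true, so Bob is a knight.

Ewan: knave, Bob: knight, Jamal: knight, Rosa: knight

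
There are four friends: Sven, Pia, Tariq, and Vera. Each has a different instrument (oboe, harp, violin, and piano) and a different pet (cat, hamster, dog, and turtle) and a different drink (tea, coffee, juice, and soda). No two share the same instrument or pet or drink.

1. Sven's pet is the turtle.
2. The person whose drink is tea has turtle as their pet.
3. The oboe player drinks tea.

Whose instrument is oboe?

With clues 1–3, Pia, Tariq, and Vera are impossible for the one with instrument oboe.
That leaves Sven.

Sven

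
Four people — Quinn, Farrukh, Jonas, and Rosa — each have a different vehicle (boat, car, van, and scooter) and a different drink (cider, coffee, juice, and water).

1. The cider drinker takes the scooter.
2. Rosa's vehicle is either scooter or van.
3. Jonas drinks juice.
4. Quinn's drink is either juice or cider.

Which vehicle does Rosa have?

With clues 1–2, boat and car are impossible for Rosa's vehicle.
With clues 1–4, scooter is impossible for Rosa's vehicle.
That leaves van.

van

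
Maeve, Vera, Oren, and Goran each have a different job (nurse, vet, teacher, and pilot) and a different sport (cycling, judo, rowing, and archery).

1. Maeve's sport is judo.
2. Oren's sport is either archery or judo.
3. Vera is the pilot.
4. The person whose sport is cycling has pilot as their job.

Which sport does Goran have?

rowing

Clue 1 rules out judo for Goran's sport.
With clues 1–2, archery is impossible for Goran's sport.
With clues 1–4, cycling is impossible for Goran's sport.
That leaves rowing.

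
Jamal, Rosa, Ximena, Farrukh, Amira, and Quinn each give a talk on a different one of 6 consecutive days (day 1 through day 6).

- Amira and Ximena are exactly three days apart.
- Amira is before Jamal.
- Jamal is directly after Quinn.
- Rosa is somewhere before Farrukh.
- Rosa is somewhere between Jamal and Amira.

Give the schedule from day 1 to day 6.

Amira, Rosa, Farrukh, Ximena, Quinn, Jamal

From clues 1–2: Jamal is in {2,3,4,5,6}.
From clues 1–3: Jamal is in {3,4,5,6}.
From clues 1–4: Rosa is in {1,2,5}.
From clues 1–5: Amira → day 1, Rosa → day 2, Farrukh → day 3, Ximena → day 4, Quinn → day 5, Jamal → day 6.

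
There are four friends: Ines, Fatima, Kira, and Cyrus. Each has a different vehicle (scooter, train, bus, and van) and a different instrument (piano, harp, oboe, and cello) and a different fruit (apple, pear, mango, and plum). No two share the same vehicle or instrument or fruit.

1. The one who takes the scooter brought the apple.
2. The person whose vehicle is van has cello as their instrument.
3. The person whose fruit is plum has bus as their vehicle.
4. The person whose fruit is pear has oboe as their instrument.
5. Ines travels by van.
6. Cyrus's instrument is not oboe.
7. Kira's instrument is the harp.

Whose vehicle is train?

With clues 1–5, Ines is impossible for the one with vehicle train.
With clues 1–6, Cyrus is impossible for the one with vehicle train.
With clues 1–7, Kira is impossible for the one with vehicle train.
That leaves Fatima.

Fatima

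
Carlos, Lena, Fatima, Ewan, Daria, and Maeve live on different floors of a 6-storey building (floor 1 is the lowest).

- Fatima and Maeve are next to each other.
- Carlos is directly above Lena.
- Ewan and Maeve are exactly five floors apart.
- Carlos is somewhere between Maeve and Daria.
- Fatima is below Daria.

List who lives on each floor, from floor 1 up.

From clues 1–2: Carlos is in {2,3,4,5,6}.
From clues 1–3: Fatima is in {2,5}.
From clues 1–4: Lena → floor 3, Carlos → floor 4.
From clues 1–5: Maeve → floor 1, Fatima → floor 2, Daria → floor 5, Ewan → floor 6.

Maeve, Fatima, Lena, Carlos, Daria, Ewan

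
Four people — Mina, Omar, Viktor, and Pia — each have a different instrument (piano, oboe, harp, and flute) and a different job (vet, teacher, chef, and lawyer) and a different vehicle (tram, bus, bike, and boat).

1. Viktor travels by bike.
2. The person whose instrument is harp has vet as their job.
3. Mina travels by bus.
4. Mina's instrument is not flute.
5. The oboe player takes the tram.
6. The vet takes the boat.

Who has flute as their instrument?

Viktor

With clues 1–4, Mina is impossible for the one with instrument flute.
With clues 1–6, Omar and Pia are impossible for the one with instrument flute.
That leaves Viktor.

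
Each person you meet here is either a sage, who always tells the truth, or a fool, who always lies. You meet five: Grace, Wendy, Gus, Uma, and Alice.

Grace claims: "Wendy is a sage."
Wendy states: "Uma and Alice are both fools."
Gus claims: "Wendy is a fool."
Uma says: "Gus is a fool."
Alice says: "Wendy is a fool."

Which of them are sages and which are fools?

Grace: fool, Wendy: fool, Gus: sage, Uma: fool, Alice: sage

Consider Grace. Suppose Grace is a sage.
Then no assignment of the remaining roles makes every statement match its speaker's type — contradiction.
So Grace is a fool.
Consider Wendy. Suppose Wendy is a sage.
Then Grace's statement comes out true, contradicting Grace being a fool.
So Wendy is a fool.
With that fixed, Gus's statement is true, so Gus is a sage.
With that fixed, Uma's statement is false, so Uma is a fool.
With that fixed, Alice's statement is true, so Alice is a sage.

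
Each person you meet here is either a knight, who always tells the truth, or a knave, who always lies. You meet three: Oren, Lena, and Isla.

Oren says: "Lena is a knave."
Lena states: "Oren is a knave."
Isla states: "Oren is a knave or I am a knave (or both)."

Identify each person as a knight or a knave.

Consider Oren. Suppose Oren is a knight.
Then whichever role Isla has, Isla's statement has the wrong truth value — contradiction.
So Oren is a knave.
With that fixed, Lena's statement is true, so Lena is a knight.
With that fixed, Isla's statement is true, so Isla is a knight.

Oren: knave, Lena: knight, Isla: knight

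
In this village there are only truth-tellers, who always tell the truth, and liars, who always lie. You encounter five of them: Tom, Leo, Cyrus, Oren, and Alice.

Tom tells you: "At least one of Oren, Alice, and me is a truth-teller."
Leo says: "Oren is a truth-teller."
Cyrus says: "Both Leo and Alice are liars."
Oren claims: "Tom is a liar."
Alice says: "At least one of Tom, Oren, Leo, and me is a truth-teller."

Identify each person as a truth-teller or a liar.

Tom: truth-teller, Leo: liar, Cyrus: liar, Oren: liar, Alice: truth-teller

Consider Tom. Suppose Tom is a liar.
Then no assignment of the remaining roles makes every statement match its speaker's type — contradiction.
So Tom is a truth-teller.
With that fixed, Oren's statement is false, so Oren is a liar.
With that fixed, Alice's statement is true, so Alice is a truth-teller.
With that fixed, Leo's statement is false, so Leo is a liar.
With that fixed, Cyrus's statement is false, so Cyrus is a liar.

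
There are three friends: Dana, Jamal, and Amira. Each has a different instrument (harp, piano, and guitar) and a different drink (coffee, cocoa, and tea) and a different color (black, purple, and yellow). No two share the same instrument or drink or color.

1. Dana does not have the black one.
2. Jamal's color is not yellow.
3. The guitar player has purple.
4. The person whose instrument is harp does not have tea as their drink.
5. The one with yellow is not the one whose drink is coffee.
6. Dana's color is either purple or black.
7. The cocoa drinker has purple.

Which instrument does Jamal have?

With clues 1–6, guitar is impossible for Jamal's instrument.
With clues 1–7, piano is impossible for Jamal's instrument.
That leaves harp.

harp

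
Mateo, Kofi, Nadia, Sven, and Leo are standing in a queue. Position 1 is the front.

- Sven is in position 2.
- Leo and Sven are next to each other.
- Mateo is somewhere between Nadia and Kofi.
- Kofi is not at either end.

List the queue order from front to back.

Leo, Sven, Kofi, Mateo, Nadia

From clue 1: Sven → position 2.
From clues 1–2: Leo is in {1,3}.
From clues 1–3: Mateo → position 4.
From clues 1–4: Leo → position 1, Kofi → position 3, Nadia → position 5.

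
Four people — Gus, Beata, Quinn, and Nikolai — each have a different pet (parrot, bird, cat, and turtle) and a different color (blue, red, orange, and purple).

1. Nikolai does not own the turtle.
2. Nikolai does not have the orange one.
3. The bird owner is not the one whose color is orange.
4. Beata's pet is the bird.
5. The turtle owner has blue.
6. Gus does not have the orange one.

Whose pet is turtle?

Gus

Clue 1 rules out Nikolai for the one with pet turtle.
With clues 1–4, Beata is impossible for the one with pet turtle.
With clues 1–6, Quinn is impossible for the one with pet turtle.
That leaves Gus.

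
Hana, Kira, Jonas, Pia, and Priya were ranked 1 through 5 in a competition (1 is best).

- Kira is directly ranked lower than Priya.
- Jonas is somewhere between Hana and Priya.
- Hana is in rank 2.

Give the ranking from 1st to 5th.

Pia, Hana, Jonas, Priya, Kira

From clue 1: Kira is in {2,3,4,5}.
From clues 1–2: Jonas is in {2,3,4}.
From clues 1–3: Pia → rank 1, Hana → rank 2, Jonas → rank 3, Priya → rank 4, Kira → rank 5.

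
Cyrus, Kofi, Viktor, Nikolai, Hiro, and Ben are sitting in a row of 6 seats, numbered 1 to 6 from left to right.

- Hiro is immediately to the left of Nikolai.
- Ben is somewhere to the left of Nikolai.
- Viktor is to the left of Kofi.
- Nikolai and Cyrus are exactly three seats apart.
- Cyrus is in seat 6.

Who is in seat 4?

Viktor

With clues 1–4, Cyrus is ruled out for seat 4.
With clues 1–5, Ben, Hiro, Kofi, and Nikolai are ruled out for seat 4.
So seat 4 is Viktor.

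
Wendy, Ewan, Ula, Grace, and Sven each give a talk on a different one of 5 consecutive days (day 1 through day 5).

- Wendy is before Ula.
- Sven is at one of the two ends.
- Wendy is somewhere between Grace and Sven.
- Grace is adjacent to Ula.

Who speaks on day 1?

With clue 1, Ula is ruled out for day 1.
With clues 1–3, Wendy is ruled out for day 1.
With clues 1–4, Ewan and Grace are ruled out for day 1.
So day 1 is Sven.

Sven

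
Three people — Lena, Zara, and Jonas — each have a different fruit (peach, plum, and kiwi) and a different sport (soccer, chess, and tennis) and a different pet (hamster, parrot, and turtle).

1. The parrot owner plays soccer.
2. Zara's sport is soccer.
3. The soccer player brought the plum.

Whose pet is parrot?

Zara

With clues 1–2, Jonas and Lena are impossible for the one with pet parrot.
That leaves Zara.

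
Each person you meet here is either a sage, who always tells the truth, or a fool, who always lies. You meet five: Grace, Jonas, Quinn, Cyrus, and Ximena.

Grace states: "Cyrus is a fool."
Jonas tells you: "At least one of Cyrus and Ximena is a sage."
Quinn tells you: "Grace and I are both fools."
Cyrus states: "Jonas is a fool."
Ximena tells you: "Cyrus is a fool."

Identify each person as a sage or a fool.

Consider Grace. Suppose Grace is a fool.
Then whichever role Quinn has, Quinn's statement has the wrong truth value — contradiction.
So Grace is a sage.
With that fixed, Quinn's statement is false, so Quinn is a fool.
Consider Jonas. Suppose Jonas is a fool.
Then no assignment of the remaining roles makes every statement match its speaker's type — contradiction.
So Jonas is a sage.
With that fixed, Cyrus's statement is false, so Cyrus is a fool.
With that fixed, Ximena's statement is true, so Ximena is a sage.

Grace: sage, Jonas: sage, Quinn: fool, Cyrus: fool, Ximena: sage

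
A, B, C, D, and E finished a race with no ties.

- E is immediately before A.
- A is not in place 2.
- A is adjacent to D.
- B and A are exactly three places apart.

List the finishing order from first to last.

From clue 1: A is in {2,3,4,5}.
From clues 1–2: A is in {3,4,5}.
From clues 1–3: A is in {3,4}.
From clues 1–4: B → place 1, C → place 2, E → place 3, A → place 4, D → place 5.

B, C, E, A, D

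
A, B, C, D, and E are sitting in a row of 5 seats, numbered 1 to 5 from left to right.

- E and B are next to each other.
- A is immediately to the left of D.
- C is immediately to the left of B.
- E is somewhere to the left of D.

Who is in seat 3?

E

With clues 1–3, A, B, and D are ruled out for seat 3.
With clues 1–4, C is ruled out for seat 3.
So seat 3 is E.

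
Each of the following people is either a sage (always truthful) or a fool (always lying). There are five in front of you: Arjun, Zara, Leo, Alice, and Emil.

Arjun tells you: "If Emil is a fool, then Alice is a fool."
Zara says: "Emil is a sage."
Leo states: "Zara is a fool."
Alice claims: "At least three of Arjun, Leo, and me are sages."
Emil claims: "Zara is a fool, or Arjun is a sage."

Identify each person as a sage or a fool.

Consider Arjun. Suppose Arjun is a fool.
Then no assignment of the remaining roles makes every statement match its speaker's type — contradiction.
So Arjun is a sage.
With that fixed, Emil's statement is true, so Emil is a sage.
With that fixed, Zara's statement is true, so Zara is a sage.
With that fixed, Leo's statement is false, so Leo is a fool.
With that fixed, Alice's statement is false, so Alice is a fool.

Arjun: sage, Zara: sage, Leo: fool, Alice: fool, Emil: sage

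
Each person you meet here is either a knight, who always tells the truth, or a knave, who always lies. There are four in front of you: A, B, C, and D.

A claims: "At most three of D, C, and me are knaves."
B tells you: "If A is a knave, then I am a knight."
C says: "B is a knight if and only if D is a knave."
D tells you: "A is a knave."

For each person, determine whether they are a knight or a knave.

A: knight, B: knight, C: knight, D: knave

Regardless of anyone's role, A's statement is true, so A is a knight.
With that fixed, B's statement is true, so B is a knight.
With that fixed, D's statement is false, so D is a knave.
With that fixed, C's statement is true, so C is a knight.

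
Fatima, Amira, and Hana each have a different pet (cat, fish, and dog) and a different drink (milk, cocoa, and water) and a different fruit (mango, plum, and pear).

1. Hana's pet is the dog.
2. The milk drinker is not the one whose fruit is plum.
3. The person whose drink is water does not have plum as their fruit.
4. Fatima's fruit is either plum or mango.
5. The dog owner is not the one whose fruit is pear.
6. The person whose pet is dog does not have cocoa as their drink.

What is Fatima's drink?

With clues 1–6, milk and water are impossible for Fatima's drink.
That leaves cocoa.

cocoa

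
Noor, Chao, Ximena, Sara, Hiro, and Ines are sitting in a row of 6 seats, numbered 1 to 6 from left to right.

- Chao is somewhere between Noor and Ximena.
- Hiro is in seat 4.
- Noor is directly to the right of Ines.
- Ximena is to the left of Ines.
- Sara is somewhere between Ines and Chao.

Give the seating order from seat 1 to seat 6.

From clue 1: Chao is in {2,3,4,5}.
From clues 1–2: Hiro → seat 4.
From clues 1–3: Noor is in {2,3,6}.
From clues 1–4: Ines → seat 5, Noor → seat 6.
From clues 1–5: Ximena → seat 1, Chao → seat 2, Sara → seat 3.

Ximena, Chao, Sara, Hiro, Ines, Noor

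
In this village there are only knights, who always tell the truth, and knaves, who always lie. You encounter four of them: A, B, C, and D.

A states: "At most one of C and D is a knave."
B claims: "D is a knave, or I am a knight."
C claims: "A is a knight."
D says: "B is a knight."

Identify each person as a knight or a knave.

Consider A. Suppose A is a knave.
Then no assignment of the remaining roles makes every statement match its speaker's type — contradiction.
So A is a knight.
With that fixed, C's statement is true, so C is a knight.
Consider B. Suppose B is a knave.
Then no assignment of the remaining roles makes every statement match its speaker's type — contradiction.
So B is a knight.
With that fixed, D's statement is true, so D is a knight.

A: knight, B: knight, C: knight, D: knight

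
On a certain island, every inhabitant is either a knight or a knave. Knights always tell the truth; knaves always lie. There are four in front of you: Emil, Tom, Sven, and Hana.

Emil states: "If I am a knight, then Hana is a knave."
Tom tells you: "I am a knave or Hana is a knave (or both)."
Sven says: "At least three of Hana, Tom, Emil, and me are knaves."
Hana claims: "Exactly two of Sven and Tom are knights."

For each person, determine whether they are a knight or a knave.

Consider Emil. Suppose Emil is a knave.
Then Emil's own statement would have to be false, but it can't be — contradiction.
So Emil is a knight.
Consider Tom. Suppose Tom is a knave.
Then Tom's own statement would have to be false, but it can't be — contradiction.
So Tom is a knight.
With that fixed, Sven's statement is false, so Sven is a knave.
With that fixed, Hana's statement is false, so Hana is a knave.

Emil: knight, Tom: knight, Sven: knave, Hana: knave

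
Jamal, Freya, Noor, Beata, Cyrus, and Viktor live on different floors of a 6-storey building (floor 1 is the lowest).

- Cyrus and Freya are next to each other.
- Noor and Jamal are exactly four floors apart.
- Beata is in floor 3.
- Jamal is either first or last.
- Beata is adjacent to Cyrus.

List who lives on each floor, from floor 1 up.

Viktor, Noor, Beata, Cyrus, Freya, Jamal

From clues 1–2: Jamal is in {1,2,5,6}.
From clues 1–3: Viktor → floor 1, Beata → floor 3.
From clues 1–4: Noor → floor 2, Jamal → floor 6.
From clues 1–5: Cyrus → floor 4, Freya → floor 5.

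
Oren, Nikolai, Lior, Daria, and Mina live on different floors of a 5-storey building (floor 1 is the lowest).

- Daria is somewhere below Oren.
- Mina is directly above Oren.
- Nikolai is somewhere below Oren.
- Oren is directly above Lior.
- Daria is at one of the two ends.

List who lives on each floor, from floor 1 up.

From clue 1: Oren is in {2,3,4,5}.
From clues 1–2: Oren is in {2,3,4}.
From clues 1–3: Oren is in {3,4}.
From clues 1–4: Lior → floor 3, Oren → floor 4, Mina → floor 5.
From clues 1–5: Daria → floor 1, Nikolai → floor 2.

Daria, Nikolai, Lior, Oren, Mina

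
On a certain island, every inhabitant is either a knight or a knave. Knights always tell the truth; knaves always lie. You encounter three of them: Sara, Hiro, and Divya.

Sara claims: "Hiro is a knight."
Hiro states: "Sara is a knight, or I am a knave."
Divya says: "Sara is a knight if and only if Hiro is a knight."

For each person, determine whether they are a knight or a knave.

Sara: knight, Hiro: knight, Divya: knight

Consider Sara. Suppose Sara is a knave.
Then whichever role Hiro has, Hiro's statement has the wrong truth value — contradiction.
So Sara is a knight.
With that fixed, Hiro's statement is true, so Hiro is a knight.
With that fixed, Divya's statement is true, so Divya is a knight.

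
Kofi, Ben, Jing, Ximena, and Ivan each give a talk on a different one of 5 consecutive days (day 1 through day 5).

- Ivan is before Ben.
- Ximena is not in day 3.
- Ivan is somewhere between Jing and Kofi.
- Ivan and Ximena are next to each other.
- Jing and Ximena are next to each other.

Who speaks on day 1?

Jing

With clue 1, Ben is ruled out for day 1.
With clues 1–3, Ivan is ruled out for day 1.
With clues 1–4, Ximena is ruled out for day 1.
With clues 1–5, Kofi is ruled out for day 1.
So day 1 is Jing.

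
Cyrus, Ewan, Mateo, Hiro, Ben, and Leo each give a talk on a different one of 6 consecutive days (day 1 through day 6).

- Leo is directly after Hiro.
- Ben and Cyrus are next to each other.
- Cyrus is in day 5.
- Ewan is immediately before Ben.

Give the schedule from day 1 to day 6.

From clue 1: Hiro is in {1,2,3,4,5}.
From clues 1–3: Cyrus → day 5.
From clues 1–4: Hiro → day 1, Leo → day 2, Ewan → day 3, Ben → day 4, Mateo → day 6.

Hiro, Leo, Ewan, Ben, Cyrus, Mateo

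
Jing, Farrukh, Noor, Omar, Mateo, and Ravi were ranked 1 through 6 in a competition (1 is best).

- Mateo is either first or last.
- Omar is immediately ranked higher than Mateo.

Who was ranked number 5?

Omar

With clue 1, Mateo is ruled out for rank 5.
With clues 1–2, Farrukh, Jing, Noor, and Ravi are ruled out for rank 5.
So rank 5 is Omar.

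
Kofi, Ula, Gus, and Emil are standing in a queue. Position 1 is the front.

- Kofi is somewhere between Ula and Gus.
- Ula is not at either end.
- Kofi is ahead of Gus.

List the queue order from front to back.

From clue 1: Kofi is in {2,3}.
From clues 1–3: Emil → position 1, Ula → position 2, Kofi → position 3, Gus → position 4.

Emil, Ula, Kofi, Gus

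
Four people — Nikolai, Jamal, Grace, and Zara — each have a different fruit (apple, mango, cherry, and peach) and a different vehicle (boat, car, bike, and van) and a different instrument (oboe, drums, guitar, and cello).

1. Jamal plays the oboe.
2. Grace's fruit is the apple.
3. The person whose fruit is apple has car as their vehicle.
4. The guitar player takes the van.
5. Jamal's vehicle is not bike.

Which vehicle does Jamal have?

With clues 1–3, car is impossible for Jamal's vehicle.
With clues 1–4, van is impossible for Jamal's vehicle.
With clues 1–5, bike is impossible for Jamal's vehicle.
That leaves boat.

boat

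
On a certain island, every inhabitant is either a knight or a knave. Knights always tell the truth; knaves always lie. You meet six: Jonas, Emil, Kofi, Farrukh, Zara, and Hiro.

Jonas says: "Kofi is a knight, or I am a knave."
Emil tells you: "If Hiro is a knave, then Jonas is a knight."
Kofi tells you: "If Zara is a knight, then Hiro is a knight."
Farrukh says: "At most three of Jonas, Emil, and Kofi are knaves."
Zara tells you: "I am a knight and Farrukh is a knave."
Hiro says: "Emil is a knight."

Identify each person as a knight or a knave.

Jonas: knight, Emil: knight, Kofi: knight, Farrukh: knight, Zara: knave, Hiro: knight

Regardless of anyone's role, Farrukh's statement is true, so Farrukh is a knight.
With that fixed, Zara's statement is false, so Zara is a knave.
With that fixed, Kofi's statement is true, so Kofi is a knight.
With that fixed, Jonas's statement is true, so Jonas is a knight.
With that fixed, Emil's statement is true, so Emil is a knight.
With that fixed, Hiro's statement is true, so Hiro is a knight.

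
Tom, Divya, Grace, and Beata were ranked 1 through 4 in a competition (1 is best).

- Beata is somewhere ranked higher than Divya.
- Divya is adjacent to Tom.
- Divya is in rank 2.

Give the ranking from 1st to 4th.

Beata, Divya, Tom, Grace

From clue 1: Divya is in {2,3,4}.
From clues 1–2: Beata is in {1,2}.
From clues 1–3: Beata → rank 1, Divya → rank 2, Tom → rank 3, Grace → rank 4.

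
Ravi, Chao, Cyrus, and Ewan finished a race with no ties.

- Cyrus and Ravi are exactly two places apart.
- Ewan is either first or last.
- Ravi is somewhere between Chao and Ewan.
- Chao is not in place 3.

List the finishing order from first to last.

Cyrus, Chao, Ravi, Ewan

From clues 1–2: Chao is in {2,3}.
From clues 1–3: Ravi is in {2,3}.
From clues 1–4: Cyrus → place 1, Chao → place 2, Ravi → place 3, Ewan → place 4.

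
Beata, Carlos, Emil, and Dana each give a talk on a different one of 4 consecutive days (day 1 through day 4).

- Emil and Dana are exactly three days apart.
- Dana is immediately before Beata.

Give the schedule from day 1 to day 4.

Dana, Beata, Carlos, Emil

From clue 1: Beata is in {2,3}.
From clues 1–2: Dana → day 1, Beata → day 2, Carlos → day 3, Emil → day 4.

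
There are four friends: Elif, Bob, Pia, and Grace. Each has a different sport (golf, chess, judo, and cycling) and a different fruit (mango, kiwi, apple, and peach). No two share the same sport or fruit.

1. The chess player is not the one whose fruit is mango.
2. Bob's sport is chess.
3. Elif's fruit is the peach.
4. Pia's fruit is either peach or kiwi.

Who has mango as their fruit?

With clues 1–2, Bob is impossible for the one with fruit mango.
With clues 1–3, Elif is impossible for the one with fruit mango.
With clues 1–4, Pia is impossible for the one with fruit mango.
That leaves Grace.

Grace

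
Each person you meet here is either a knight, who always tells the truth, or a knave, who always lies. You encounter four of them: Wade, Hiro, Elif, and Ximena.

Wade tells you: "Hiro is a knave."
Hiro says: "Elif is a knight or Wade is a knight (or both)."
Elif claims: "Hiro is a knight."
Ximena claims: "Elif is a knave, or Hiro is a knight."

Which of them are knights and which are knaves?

Consider Wade. Suppose Wade is a knight.
Then no assignment of the remaining roles makes every statement match its speaker's type — contradiction.
So Wade is a knave.
Consider Hiro. Suppose Hiro is a knave.
Then Wade's statement comes out true, contradicting Wade being a knave.
So Hiro is a knight.
With that fixed, Elif's statement is true, so Elif is a knight.
With that fixed, Ximena's statement is true, so Ximena is a knight.

Wade: knave, Hiro: knight, Elif: knight, Ximena: knight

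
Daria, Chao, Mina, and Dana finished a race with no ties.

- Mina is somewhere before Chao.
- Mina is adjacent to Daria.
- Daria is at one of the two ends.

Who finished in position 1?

Daria

With clue 1, Chao is ruled out for place 1.
With clues 1–3, Dana and Mina are ruled out for place 1.
So place 1 is Daria.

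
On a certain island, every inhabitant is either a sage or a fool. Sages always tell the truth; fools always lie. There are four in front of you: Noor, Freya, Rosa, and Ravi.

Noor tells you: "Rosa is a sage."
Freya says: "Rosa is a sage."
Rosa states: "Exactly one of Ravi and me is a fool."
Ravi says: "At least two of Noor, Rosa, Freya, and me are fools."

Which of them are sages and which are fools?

Consider Noor. Suppose Noor is a fool.
Then no assignment of the remaining roles makes every statement match its speaker's type — contradiction.
So Noor is a sage.
Consider Freya. Suppose Freya is a fool.
Then no assignment of the remaining roles makes every statement match its speaker's type — contradiction.
So Freya is a sage.
Consider Rosa. Suppose Rosa is a fool.
Then Noor's statement comes out false, contradicting Noor being a sage.
So Rosa is a sage.
With that fixed, Ravi's statement is false, so Ravi is a fool.

Noor: sage, Freya: sage, Rosa: sage, Ravi: fool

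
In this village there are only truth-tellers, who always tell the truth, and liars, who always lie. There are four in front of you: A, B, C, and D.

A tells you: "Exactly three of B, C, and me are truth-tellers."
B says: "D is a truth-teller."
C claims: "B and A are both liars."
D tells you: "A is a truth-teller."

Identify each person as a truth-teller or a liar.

Consider A. Suppose A is a truth-teller.
Then no assignment of the remaining roles makes every statement match its speaker's type — contradiction.
So A is a liar.
With that fixed, D's statement is false, so D is a liar.
With that fixed, B's statement is false, so B is a liar.
With that fixed, C's statement is true, so C is a truth-teller.

A: liar, B: liar, C: truth-teller, D: liar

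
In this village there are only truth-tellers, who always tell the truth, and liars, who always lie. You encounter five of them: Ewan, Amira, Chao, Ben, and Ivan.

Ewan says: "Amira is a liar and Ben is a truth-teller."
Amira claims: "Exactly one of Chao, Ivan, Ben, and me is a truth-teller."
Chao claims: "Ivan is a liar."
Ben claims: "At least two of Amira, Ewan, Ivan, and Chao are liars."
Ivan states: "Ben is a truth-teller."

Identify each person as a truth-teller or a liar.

Ewan: truth-teller, Amira: liar, Chao: liar, Ben: truth-teller, Ivan: truth-teller

Consider Ewan. Suppose Ewan is a liar.
Then no assignment of the remaining roles makes every statement match its speaker's type — contradiction.
So Ewan is a truth-teller.
Consider Amira. Suppose Amira is a truth-teller.
Then Ewan's statement comes out false, contradicting Ewan being a truth-teller.
So Amira is a liar.
Consider Chao. Suppose Chao is a truth-teller.
Then no assignment of the remaining roles makes every statement match its speaker's type — contradiction.
So Chao is a liar.
With that fixed, Ben's statement is true, so Ben is a truth-teller.
With that fixed, Ivan's statement is true, so Ivan is a truth-teller.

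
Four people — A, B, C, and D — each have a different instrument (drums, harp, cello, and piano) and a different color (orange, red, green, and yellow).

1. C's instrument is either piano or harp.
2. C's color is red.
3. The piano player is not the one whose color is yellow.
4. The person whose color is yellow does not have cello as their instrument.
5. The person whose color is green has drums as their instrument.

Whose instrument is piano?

C

With clues 1–5, A, B, and D are impossible for the one with instrument piano.
That leaves C.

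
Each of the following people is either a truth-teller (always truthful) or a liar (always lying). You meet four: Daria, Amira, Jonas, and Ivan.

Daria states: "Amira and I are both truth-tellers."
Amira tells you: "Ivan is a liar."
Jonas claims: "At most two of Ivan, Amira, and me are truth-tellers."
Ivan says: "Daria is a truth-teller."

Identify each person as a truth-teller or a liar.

Daria: liar, Amira: truth-teller, Jonas: truth-teller, Ivan: liar

Consider Daria. Suppose Daria is a truth-teller.
Then no assignment of the remaining roles makes every statement match its speaker's type — contradiction.
So Daria is a liar.
With that fixed, Ivan's statement is false, so Ivan is a liar.
With that fixed, Amira's statement is true, so Amira is a truth-teller.
With that fixed, Jonas's statement is true, so Jonas is a truth-teller.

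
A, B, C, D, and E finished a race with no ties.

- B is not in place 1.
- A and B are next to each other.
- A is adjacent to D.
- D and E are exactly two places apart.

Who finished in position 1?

With clue 1, B is ruled out for place 1.
With clues 1–3, A is ruled out for place 1.
With clues 1–4, C and D are ruled out for place 1.
So place 1 is E.

E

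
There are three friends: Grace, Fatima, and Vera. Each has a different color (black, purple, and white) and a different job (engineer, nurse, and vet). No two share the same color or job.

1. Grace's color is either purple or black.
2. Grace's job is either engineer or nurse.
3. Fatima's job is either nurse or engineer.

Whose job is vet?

Vera

With clues 1–2, Grace is impossible for the one with job vet.
With clues 1–3, Fatima is impossible for the one with job vet.
That leaves Vera.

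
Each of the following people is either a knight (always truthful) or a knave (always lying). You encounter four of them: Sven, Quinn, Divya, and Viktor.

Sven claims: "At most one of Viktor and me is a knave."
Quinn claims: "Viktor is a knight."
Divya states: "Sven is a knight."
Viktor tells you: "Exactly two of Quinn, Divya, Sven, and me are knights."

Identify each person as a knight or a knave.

Sven: knave, Quinn: knave, Divya: knave, Viktor: knave

Consider Sven. Suppose Sven is a knight.
Then no assignment of the remaining roles makes every statement match its speaker's type — contradiction.
So Sven is a knave.
With that fixed, Divya's statement is false, so Divya is a knave.
Consider Quinn. Suppose Quinn is a knight.
Then no assignment of the remaining roles makes every statement match its speaker's type — contradiction.
So Quinn is a knave.
With that fixed, Viktor's statement is false, so Viktor is a knave.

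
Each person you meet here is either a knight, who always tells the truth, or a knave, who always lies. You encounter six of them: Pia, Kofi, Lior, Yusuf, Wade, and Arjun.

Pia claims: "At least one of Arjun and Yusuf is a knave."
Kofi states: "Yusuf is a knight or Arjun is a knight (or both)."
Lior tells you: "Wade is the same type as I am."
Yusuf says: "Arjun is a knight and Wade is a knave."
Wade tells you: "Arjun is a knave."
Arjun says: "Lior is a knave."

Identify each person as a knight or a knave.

Consider Pia. Suppose Pia is a knave.
Then no assignment of the remaining roles makes every statement match its speaker's type — contradiction.
So Pia is a knight.
Consider Kofi. Suppose Kofi is a knight.
Then no assignment of the remaining roles makes every statement match its speaker's type — contradiction.
So Kofi is a knave.
Consider Lior. Suppose Lior is a knave.
Then no assignment of the remaining roles makes every statement match its speaker's type — contradiction.
So Lior is a knight.
With that fixed, Arjun's statement is false, so Arjun is a knave.
With that fixed, Yusuf's statement is false, so Yusuf is a knave.
With that fixed, Wade's statement is true, so Wade is a knight.

Pia: knight, Kofi: knave, Lior: knight, Yusuf: knave, Wade: knight, Arjun: knave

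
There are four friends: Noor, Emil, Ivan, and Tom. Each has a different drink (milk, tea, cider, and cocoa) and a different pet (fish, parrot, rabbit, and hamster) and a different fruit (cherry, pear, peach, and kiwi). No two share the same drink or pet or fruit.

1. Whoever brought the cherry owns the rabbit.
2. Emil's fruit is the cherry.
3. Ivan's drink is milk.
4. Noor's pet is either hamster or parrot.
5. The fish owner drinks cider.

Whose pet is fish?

With clues 1–2, Emil is impossible for the one with pet fish.
With clues 1–4, Noor is impossible for the one with pet fish.
With clues 1–5, Ivan is impossible for the one with pet fish.
That leaves Tom.

Tom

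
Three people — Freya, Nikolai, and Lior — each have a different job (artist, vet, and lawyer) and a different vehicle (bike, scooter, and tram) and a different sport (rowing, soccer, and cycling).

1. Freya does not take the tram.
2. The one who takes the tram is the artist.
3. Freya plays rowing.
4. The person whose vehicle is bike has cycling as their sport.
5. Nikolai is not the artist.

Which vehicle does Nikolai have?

bike

With clues 1–4, scooter is impossible for Nikolai's vehicle.
With clues 1–5, tram is impossible for Nikolai's vehicle.
That leaves bike.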